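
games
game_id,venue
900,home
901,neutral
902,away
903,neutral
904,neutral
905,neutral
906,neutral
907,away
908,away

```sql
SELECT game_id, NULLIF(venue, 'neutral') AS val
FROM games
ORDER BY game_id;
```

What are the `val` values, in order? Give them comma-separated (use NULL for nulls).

home, NULL, away, NULL, NULL, NULL, NULL, away, away

game_id=900: venue=home vs neutral: differ → home
game_id=901: venue=neutral vs neutral: equal → NULL
game_id=902: venue=away vs neutral: differ → away
game_id=903: venue=neutral vs neutral: equal → NULL
game_id=904: venue=neutral vs neutral: equal → NULL
game_id=905: venue=neutral vs neutral: equal → NULL
game_id=906: venue=neutral vs neutral: equal → NULL
game_id=907: venue=away vs neutral: differ → away
game_id=908: venue=away vs neutral: differ → away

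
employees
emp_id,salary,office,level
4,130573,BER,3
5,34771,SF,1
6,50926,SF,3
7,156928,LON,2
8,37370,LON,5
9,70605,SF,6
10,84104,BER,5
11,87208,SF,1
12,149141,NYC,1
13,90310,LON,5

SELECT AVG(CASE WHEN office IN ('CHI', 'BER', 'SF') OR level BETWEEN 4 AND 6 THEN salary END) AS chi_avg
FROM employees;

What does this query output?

emp_id=4: ✓ → 130573
emp_id=5: ✓ → 34771
emp_id=6: ✓ → 50926
emp_id=7: ✗
emp_id=8: ✓ → 37370
emp_id=9: ✓ → 70605
emp_id=10: ✓ → 84104
emp_id=11: ✓ → 87208
emp_id=12: ✗
emp_id=13: ✓ → 90310
chi_avg = (130573 + 34771 + 50926 + 37370 + 70605 + 84104 + 87208 + 90310) / 8 = 73233.375

73233.375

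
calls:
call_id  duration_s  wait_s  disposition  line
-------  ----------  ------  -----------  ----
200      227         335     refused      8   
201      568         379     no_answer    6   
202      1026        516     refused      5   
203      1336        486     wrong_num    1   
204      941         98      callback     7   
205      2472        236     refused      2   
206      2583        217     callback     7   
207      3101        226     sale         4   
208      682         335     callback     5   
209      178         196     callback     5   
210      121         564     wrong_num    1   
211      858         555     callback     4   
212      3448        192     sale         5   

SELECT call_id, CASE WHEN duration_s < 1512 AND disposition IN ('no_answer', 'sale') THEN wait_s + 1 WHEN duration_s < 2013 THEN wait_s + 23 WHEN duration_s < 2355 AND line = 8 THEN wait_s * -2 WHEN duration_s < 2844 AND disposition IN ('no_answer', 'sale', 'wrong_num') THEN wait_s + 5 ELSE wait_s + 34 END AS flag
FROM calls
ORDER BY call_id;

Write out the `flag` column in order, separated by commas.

358, 380, 539, 509, 121, 270, 251, 260, 358, 219, 587, 578, 226

call_id=200: duration_s < 2013 → 358
call_id=201: duration_s < 1512 AND disposition IN ('no_answer', 'sale') → 380
call_id=202: duration_s < 2013 → 539
call_id=203: duration_s < 2013 → 509
call_id=204: duration_s < 2013 → 121
call_id=205: ELSE → 270
call_id=206: ELSE → 251
call_id=207: ELSE → 260
call_id=208: duration_s < 2013 → 358
call_id=209: duration_s < 2013 → 219
call_id=210: duration_s < 2013 → 587
call_id=211: duration_s < 2013 → 578
call_id=212: ELSE → 226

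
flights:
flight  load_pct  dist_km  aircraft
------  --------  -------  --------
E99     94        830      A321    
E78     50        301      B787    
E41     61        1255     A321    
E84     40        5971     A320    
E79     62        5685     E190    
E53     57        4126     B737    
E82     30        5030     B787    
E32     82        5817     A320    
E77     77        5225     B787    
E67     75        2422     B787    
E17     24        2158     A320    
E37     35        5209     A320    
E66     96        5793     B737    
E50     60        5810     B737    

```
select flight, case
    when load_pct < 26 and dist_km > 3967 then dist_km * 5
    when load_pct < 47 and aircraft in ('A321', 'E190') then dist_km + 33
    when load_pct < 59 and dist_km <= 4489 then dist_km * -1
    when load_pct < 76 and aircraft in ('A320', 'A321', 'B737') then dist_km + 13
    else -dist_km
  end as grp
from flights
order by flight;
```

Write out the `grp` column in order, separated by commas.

flight=E17: load_pct < 59 and dist_km <= 4489 → -2158
flight=E32: ELSE → -5817
flight=E37: load_pct < 76 and aircraft in ('A320', 'A321', 'B737') → 5222
flight=E41: load_pct < 76 and aircraft in ('A320', 'A321', 'B737') → 1268
flight=E50: load_pct < 76 and aircraft in ('A320', 'A321', 'B737') → 5823
flight=E53: load_pct < 59 and dist_km <= 4489 → -4126
flight=E66: ELSE → -5793
flight=E67: ELSE → -2422
flight=E77: ELSE → -5225
flight=E78: load_pct < 59 and dist_km <= 4489 → -301
flight=E79: ELSE → -5685
flight=E82: ELSE → -5030
flight=E84: load_pct < 76 and aircraft in ('A320', 'A321', 'B737') → 5984
flight=E99: ELSE → -830

-2158, -5817, 5222, 1268, 5823, -4126, -5793, -2422, -5225, -301, -5685, -5030, 5984, -830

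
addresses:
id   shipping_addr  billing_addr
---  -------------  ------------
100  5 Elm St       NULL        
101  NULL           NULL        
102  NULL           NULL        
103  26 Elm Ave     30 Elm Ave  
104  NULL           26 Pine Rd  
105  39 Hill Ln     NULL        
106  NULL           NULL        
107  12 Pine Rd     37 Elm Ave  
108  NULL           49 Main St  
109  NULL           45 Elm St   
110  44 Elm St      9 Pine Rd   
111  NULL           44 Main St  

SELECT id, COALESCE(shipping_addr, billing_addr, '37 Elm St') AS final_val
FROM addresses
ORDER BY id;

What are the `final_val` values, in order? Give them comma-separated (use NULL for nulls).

5 Elm St, 37 Elm St, 37 Elm St, 26 Elm Ave, 26 Pine Rd, 39 Hill Ln, 37 Elm St, 12 Pine Rd, 49 Main St, 45 Elm St, 44 Elm St, 44 Main St

id=100: shipping_addr=5 Elm St → 5 Elm St
id=101: shipping_addr=NULL, billing_addr=NULL, → literal 37 Elm St → 37 Elm St
id=102: shipping_addr=NULL, billing_addr=NULL, → literal 37 Elm St → 37 Elm St
id=103: shipping_addr=26 Elm Ave → 26 Elm Ave
id=104: shipping_addr=NULL, billing_addr=26 Pine Rd → 26 Pine Rd
id=105: shipping_addr=39 Hill Ln → 39 Hill Ln
id=106: shipping_addr=NULL, billing_addr=NULL, → literal 37 Elm St → 37 Elm St
id=107: shipping_addr=12 Pine Rd → 12 Pine Rd
id=108: shipping_addr=NULL, billing_addr=49 Main St → 49 Main St
id=109: shipping_addr=NULL, billing_addr=45 Elm St → 45 Elm St
id=110: shipping_addr=44 Elm St → 44 Elm St
id=111: shipping_addr=NULL, billing_addr=44 Main St → 44 Main St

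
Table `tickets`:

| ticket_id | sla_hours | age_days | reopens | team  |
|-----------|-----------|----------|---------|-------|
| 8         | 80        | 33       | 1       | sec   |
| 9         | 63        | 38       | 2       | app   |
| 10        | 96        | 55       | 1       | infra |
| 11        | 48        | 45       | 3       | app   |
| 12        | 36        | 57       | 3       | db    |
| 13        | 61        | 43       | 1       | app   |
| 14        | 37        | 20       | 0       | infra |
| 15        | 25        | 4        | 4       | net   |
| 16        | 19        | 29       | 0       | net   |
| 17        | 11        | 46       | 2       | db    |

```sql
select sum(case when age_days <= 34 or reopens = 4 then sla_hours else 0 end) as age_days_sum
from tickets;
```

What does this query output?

161

ticket_id=8: ✓ → 80
ticket_id=9: ✗
ticket_id=10: ✗
ticket_id=11: ✗
ticket_id=12: ✗
ticket_id=13: ✗
ticket_id=14: ✓ → 37
ticket_id=15: ✓ → 25
ticket_id=16: ✓ → 19
ticket_id=17: ✗
age_days_sum = 80 + 37 + 25 + 19 = 161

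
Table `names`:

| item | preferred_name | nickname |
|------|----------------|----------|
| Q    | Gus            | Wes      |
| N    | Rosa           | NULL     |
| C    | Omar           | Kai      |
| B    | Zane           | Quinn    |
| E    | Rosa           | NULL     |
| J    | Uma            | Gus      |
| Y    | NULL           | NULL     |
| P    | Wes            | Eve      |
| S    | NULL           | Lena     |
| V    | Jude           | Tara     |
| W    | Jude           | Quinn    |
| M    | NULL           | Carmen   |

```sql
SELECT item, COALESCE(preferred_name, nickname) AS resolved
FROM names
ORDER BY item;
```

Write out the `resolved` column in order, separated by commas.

Zane, Omar, Rosa, Uma, Carmen, Rosa, Wes, Gus, Lena, Jude, Jude, NULL

item=B: preferred_name=Zane → Zane
item=C: preferred_name=Omar → Omar
item=E: preferred_name=Rosa → Rosa
item=J: preferred_name=Uma → Uma
item=M: preferred_name=NULL, nickname=Carmen → Carmen
item=N: preferred_name=Rosa → Rosa
item=P: preferred_name=Wes → Wes
item=Q: preferred_name=Gus → Gus
item=S: preferred_name=NULL, nickname=Lena → Lena
item=V: preferred_name=Jude → Jude
item=W: preferred_name=Jude → Jude
item=Y: preferred_name=NULL, nickname=NULL (all NULL) → NULL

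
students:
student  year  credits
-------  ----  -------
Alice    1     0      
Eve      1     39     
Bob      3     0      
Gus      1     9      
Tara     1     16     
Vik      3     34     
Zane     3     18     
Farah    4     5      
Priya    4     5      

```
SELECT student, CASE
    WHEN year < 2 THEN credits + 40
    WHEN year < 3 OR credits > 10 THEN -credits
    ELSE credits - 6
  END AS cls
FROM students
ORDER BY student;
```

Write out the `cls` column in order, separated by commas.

40, -6, 79, -1, 49, -1, 56, -34, -18

student=Alice: year < 2 → 40
student=Bob: ELSE → -6
student=Eve: year < 2 → 79
student=Farah: ELSE → -1
student=Gus: year < 2 → 49
student=Priya: ELSE → -1
student=Tara: year < 2 → 56
student=Vik: year < 3 OR credits > 10 → -34
student=Zane: year < 3 OR credits > 10 → -18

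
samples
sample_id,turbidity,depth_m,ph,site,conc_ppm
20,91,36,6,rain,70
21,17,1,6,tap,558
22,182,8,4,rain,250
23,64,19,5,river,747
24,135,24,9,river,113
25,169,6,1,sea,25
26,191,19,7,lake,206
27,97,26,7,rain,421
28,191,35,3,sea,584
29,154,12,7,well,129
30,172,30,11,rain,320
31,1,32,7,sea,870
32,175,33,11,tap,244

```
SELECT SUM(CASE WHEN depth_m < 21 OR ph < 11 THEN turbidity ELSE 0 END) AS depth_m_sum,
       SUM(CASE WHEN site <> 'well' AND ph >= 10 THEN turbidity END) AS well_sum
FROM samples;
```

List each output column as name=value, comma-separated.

depth_m_sum=1292, well_sum=347

[depth_m_sum: depth_m < 21 OR ph < 11]
sample_id=20: ✓ → 91
sample_id=21: ✓ → 17
sample_id=22: ✓ → 182
sample_id=23: ✓ → 64
sample_id=24: ✓ → 135
sample_id=25: ✓ → 169
sample_id=26: ✓ → 191
sample_id=27: ✓ → 97
sample_id=28: ✓ → 191
sample_id=29: ✓ → 154
sample_id=30: ✗
sample_id=31: ✓ → 1
sample_id=32: ✗
depth_m_sum = 91 + 17 + 182 + 64 + 135 + 169 + 191 + 97 + 191 + 154 + 1 = 1292
—
[well_sum: site <> 'well' AND ph >= 10]
sample_id=20: ✗
sample_id=21: ✗
sample_id=22: ✗
sample_id=23: ✗
sample_id=24: ✗
sample_id=25: ✗
sample_id=26: ✗
sample_id=27: ✗
sample_id=28: ✗
sample_id=29: ✗
sample_id=30: ✓ → 172
sample_id=31: ✗
sample_id=32: ✓ → 175
well_sum = 172 + 175 = 347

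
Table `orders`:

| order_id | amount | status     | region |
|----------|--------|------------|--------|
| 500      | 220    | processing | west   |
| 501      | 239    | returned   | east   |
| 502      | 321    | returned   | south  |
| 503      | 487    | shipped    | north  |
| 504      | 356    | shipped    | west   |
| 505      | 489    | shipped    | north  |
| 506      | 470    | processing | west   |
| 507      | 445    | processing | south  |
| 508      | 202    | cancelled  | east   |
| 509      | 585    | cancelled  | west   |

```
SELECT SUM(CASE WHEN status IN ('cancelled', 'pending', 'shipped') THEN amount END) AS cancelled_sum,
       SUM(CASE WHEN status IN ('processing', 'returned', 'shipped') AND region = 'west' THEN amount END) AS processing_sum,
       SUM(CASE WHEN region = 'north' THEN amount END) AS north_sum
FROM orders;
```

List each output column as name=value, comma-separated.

[cancelled_sum: status IN ('cancelled', 'pending', 'shipped')]
order_id=500: ✗
order_id=501: ✗
order_id=502: ✗
order_id=503: ✓ → 487
order_id=504: ✓ → 356
order_id=505: ✓ → 489
order_id=506: ✗
order_id=507: ✗
order_id=508: ✓ → 202
order_id=509: ✓ → 585
cancelled_sum = 487 + 356 + 489 + 202 + 585 = 2119
—
[processing_sum: status IN ('processing', 'returned', 'shipped') AND region = 'west']
order_id=500: ✓ → 220
order_id=501: ✗
order_id=502: ✗
order_id=503: ✗
order_id=504: ✓ → 356
order_id=505: ✗
order_id=506: ✓ → 470
order_id=507: ✗
order_id=508: ✗
order_id=509: ✗
processing_sum = 220 + 356 + 470 = 1046
—
[north_sum: region = 'north']
order_id=500: ✗
order_id=501: ✗
order_id=502: ✗
order_id=503: ✓ → 487
order_id=504: ✗
order_id=505: ✓ → 489
order_id=506: ✗
order_id=507: ✗
order_id=508: ✗
order_id=509: ✗
north_sum = 487 + 489 = 976

cancelled_sum=2119, processing_sum=1046, north_sum=976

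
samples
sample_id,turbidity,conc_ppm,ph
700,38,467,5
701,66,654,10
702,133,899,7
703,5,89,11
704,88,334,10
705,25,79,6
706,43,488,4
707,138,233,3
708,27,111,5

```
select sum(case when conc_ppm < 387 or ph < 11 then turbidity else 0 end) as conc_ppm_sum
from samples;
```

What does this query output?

563

sample_id=700: ✓ → 38
sample_id=701: ✓ → 66
sample_id=702: ✓ → 133
sample_id=703: ✓ → 5
sample_id=704: ✓ → 88
sample_id=705: ✓ → 25
sample_id=706: ✓ → 43
sample_id=707: ✓ → 138
sample_id=708: ✓ → 27
conc_ppm_sum = 38 + 66 + 133 + 5 + 88 + 25 + 43 + 138 + 27 = 563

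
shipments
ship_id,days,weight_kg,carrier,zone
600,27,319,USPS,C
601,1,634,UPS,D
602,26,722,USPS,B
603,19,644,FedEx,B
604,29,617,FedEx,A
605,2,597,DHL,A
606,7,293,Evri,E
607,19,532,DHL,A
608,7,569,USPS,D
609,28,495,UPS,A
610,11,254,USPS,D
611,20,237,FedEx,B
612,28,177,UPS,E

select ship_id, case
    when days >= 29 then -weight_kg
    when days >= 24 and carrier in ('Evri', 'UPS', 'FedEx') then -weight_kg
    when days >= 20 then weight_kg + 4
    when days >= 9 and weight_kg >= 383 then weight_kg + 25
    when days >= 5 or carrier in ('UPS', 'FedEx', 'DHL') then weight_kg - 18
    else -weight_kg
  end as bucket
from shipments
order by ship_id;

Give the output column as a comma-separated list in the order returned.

323, 616, 726, 669, -617, 579, 275, 557, 551, -495, 236, 241, -177

ship_id=600: days >= 20 → 323
ship_id=601: days >= 5 or carrier in ('UPS', 'FedEx', 'DHL') → 616
ship_id=602: days >= 20 → 726
ship_id=603: days >= 9 and weight_kg >= 383 → 669
ship_id=604: days >= 29 → -617
ship_id=605: days >= 5 or carrier in ('UPS', 'FedEx', 'DHL') → 579
ship_id=606: days >= 5 or carrier in ('UPS', 'FedEx', 'DHL') → 275
ship_id=607: days >= 9 and weight_kg >= 383 → 557
ship_id=608: days >= 5 or carrier in ('UPS', 'FedEx', 'DHL') → 551
ship_id=609: days >= 24 and carrier in ('Evri', 'UPS', 'FedEx') → -495
ship_id=610: days >= 5 or carrier in ('UPS', 'FedEx', 'DHL') → 236
ship_id=611: days >= 20 → 241
ship_id=612: days >= 24 and carrier in ('Evri', 'UPS', 'FedEx') → -177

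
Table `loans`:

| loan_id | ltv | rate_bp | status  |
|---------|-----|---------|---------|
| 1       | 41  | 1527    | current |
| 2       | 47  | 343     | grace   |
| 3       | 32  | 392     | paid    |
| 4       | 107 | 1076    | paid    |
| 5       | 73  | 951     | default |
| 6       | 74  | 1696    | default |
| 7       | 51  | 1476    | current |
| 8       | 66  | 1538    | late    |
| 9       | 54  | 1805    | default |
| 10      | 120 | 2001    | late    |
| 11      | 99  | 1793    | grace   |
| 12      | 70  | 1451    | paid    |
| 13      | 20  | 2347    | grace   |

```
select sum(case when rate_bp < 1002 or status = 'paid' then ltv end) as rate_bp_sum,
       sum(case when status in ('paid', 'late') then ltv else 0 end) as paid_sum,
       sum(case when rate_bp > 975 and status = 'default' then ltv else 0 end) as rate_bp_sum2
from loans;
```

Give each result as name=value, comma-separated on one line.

rate_bp_sum=329, paid_sum=395, rate_bp_sum2=128

[rate_bp_sum: rate_bp < 1002 or status = 'paid']
loan_id=1: ✗
loan_id=2: ✓ → 47
loan_id=3: ✓ → 32
loan_id=4: ✓ → 107
loan_id=5: ✓ → 73
loan_id=6: ✗
loan_id=7: ✗
loan_id=8: ✗
loan_id=9: ✗
loan_id=10: ✗
loan_id=11: ✗
loan_id=12: ✓ → 70
loan_id=13: ✗
rate_bp_sum = 47 + 32 + 107 + 73 + 70 = 329
—
[paid_sum: status in ('paid', 'late')]
loan_id=1: ✗
loan_id=2: ✗
loan_id=3: ✓ → 32
loan_id=4: ✓ → 107
loan_id=5: ✗
loan_id=6: ✗
loan_id=7: ✗
loan_id=8: ✓ → 66
loan_id=9: ✗
loan_id=10: ✓ → 120
loan_id=11: ✗
loan_id=12: ✓ → 70
loan_id=13: ✗
paid_sum = 32 + 107 + 66 + 120 + 70 = 395
—
[rate_bp_sum2: rate_bp > 975 and status = 'default']
loan_id=1: ✗
loan_id=2: ✗
loan_id=3: ✗
loan_id=4: ✗
loan_id=5: ✗
loan_id=6: ✓ → 74
loan_id=7: ✗
loan_id=8: ✗
loan_id=9: ✓ → 54
loan_id=10: ✗
loan_id=11: ✗
loan_id=12: ✗
loan_id=13: ✗
rate_bp_sum2 = 74 + 54 = 128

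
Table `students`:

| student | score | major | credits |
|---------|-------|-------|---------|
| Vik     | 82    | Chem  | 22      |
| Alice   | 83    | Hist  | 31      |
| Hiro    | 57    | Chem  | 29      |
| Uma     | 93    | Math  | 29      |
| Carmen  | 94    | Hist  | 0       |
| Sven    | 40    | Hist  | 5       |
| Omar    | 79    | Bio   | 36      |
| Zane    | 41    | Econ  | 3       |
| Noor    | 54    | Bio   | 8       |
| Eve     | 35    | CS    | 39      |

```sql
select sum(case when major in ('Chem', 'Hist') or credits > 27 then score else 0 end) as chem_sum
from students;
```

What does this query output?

563

student=Vik: ✓ → 82
student=Alice: ✓ → 83
student=Hiro: ✓ → 57
student=Uma: ✓ → 93
student=Carmen: ✓ → 94
student=Sven: ✓ → 40
student=Omar: ✓ → 79
student=Zane: ✗
student=Noor: ✗
student=Eve: ✓ → 35
chem_sum = 82 + 83 + 57 + 93 + 94 + 40 + 79 + 35 = 563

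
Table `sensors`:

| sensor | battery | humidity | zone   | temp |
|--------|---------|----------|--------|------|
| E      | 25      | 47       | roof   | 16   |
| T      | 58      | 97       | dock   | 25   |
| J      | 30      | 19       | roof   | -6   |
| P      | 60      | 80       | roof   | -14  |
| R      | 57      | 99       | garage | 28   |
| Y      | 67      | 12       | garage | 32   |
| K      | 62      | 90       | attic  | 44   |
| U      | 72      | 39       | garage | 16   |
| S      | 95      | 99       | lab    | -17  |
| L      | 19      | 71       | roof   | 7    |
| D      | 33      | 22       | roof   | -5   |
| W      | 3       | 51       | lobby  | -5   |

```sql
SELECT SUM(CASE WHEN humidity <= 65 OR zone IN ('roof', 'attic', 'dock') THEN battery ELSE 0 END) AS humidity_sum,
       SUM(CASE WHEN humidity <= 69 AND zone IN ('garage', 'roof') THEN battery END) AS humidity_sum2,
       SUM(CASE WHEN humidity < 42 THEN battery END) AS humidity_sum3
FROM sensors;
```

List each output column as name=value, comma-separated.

[humidity_sum: humidity <= 65 OR zone IN ('roof', 'attic', 'dock')]
sensor=E: ✓ → 25
sensor=T: ✓ → 58
sensor=J: ✓ → 30
sensor=P: ✓ → 60
sensor=R: ✗
sensor=Y: ✓ → 67
sensor=K: ✓ → 62
sensor=U: ✓ → 72
sensor=S: ✗
sensor=L: ✓ → 19
sensor=D: ✓ → 33
sensor=W: ✓ → 3
humidity_sum = 25 + 58 + 30 + 60 + 67 + 62 + 72 + 19 + 33 + 3 = 429
—
[humidity_sum2: humidity <= 69 AND zone IN ('garage', 'roof')]
sensor=E: ✓ → 25
sensor=T: ✗
sensor=J: ✓ → 30
sensor=P: ✗
sensor=R: ✗
sensor=Y: ✓ → 67
sensor=K: ✗
sensor=U: ✓ → 72
sensor=S: ✗
sensor=L: ✗
sensor=D: ✓ → 33
sensor=W: ✗
humidity_sum2 = 25 + 30 + 67 + 72 + 33 = 227
—
[humidity_sum3: humidity < 42]
sensor=E: ✗
sensor=T: ✗
sensor=J: ✓ → 30
sensor=P: ✗
sensor=R: ✗
sensor=Y: ✓ → 67
sensor=K: ✗
sensor=U: ✓ → 72
sensor=S: ✗
sensor=L: ✗
sensor=D: ✓ → 33
sensor=W: ✗
humidity_sum3 = 30 + 67 + 72 + 33 = 202

humidity_sum=429, humidity_sum2=227, humidity_sum3=202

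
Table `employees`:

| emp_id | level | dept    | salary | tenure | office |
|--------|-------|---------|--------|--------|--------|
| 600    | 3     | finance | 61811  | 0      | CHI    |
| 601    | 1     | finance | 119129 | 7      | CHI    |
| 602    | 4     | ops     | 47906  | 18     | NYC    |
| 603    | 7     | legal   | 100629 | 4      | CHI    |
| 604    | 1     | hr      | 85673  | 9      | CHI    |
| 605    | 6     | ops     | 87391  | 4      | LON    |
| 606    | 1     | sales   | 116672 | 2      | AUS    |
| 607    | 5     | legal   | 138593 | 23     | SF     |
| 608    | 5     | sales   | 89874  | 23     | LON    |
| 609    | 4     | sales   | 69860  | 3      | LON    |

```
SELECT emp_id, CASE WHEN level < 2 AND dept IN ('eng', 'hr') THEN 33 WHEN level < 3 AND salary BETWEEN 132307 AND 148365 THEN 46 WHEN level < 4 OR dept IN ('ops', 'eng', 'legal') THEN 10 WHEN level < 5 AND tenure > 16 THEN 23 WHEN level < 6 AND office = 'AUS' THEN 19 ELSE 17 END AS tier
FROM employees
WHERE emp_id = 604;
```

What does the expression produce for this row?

33

emp_id = 604: level=1, dept=hr, salary=85673, tenure=9, office=CHI.
level < 2 AND dept IN ('eng', 'hr') → true → 33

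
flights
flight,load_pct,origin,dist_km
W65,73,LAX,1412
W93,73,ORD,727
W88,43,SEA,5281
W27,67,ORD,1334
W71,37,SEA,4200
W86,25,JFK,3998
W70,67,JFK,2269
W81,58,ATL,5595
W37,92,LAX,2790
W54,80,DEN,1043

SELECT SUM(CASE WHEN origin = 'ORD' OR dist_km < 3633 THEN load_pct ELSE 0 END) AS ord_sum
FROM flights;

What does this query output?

452

flight=W65: ✓ → 73
flight=W93: ✓ → 73
flight=W88: ✗
flight=W27: ✓ → 67
flight=W71: ✗
flight=W86: ✗
flight=W70: ✓ → 67
flight=W81: ✗
flight=W37: ✓ → 92
flight=W54: ✓ → 80
ord_sum = 73 + 73 + 67 + 67 + 92 + 80 = 452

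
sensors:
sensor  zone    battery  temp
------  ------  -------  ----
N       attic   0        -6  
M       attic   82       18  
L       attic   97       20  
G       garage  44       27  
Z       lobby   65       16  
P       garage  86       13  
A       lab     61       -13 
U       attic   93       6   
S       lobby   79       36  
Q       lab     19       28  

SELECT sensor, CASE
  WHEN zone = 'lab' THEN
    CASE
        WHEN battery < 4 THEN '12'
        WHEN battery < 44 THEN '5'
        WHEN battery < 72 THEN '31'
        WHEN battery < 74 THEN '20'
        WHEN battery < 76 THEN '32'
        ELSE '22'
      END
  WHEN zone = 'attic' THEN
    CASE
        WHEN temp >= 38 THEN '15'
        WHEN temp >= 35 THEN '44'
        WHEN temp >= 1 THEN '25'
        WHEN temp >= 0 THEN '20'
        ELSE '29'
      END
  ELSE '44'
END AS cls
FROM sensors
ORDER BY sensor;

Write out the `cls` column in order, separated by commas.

sensor=A: zone='lab' → inner[battery < 72] → 31
sensor=G: zone='garage' → outer ELSE → 44
sensor=L: zone='attic' → inner[temp >= 1] → 25
sensor=M: zone='attic' → inner[temp >= 1] → 25
sensor=N: zone='attic' → inner[ELSE] → 29
sensor=P: zone='garage' → outer ELSE → 44
sensor=Q: zone='lab' → inner[battery < 44] → 5
sensor=S: zone='lobby' → outer ELSE → 44
sensor=U: zone='attic' → inner[temp >= 1] → 25
sensor=Z: zone='lobby' → outer ELSE → 44

31, 44, 25, 25, 29, 44, 5, 44, 25, 44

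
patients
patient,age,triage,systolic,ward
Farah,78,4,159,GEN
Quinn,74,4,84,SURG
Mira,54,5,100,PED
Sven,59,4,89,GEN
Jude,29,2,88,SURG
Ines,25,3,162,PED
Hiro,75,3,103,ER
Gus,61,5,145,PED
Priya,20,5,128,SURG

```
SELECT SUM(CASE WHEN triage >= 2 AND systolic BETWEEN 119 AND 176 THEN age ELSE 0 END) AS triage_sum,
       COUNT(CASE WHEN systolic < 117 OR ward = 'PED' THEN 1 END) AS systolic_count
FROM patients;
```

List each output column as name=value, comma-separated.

[triage_sum: triage >= 2 AND systolic BETWEEN 119 AND 176]
patient=Farah: ✓ → 78
patient=Quinn: ✗
patient=Mira: ✗
patient=Sven: ✗
patient=Jude: ✗
patient=Ines: ✓ → 25
patient=Hiro: ✗
patient=Gus: ✓ → 61
patient=Priya: ✓ → 20
triage_sum = 78 + 25 + 61 + 20 = 184
—
[systolic_count: systolic < 117 OR ward = 'PED']
patient=Farah: ✗
patient=Quinn: ✓ → 1
patient=Mira: ✓ → 1
patient=Sven: ✓ → 1
patient=Jude: ✓ → 1
patient=Ines: ✓ → 1
patient=Hiro: ✓ → 1
patient=Gus: ✓ → 1
patient=Priya: ✗
systolic_count = COUNT(1, 1, 1, 1, 1, 1, 1) = 7

triage_sum=184, systolic_count=7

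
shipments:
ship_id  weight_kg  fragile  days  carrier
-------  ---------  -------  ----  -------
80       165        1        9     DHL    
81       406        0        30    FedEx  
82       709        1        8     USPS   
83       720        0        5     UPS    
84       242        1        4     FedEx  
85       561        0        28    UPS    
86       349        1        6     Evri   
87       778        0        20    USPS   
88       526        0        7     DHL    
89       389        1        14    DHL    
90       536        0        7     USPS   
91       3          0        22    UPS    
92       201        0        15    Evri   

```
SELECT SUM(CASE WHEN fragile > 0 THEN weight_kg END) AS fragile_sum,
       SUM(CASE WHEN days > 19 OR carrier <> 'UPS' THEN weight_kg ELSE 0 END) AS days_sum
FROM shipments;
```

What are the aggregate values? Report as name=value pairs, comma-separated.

fragile_sum=1854, days_sum=4865

[fragile_sum: fragile > 0]
ship_id=80: ✓ → 165
ship_id=81: ✗
ship_id=82: ✓ → 709
ship_id=83: ✗
ship_id=84: ✓ → 242
ship_id=85: ✗
ship_id=86: ✓ → 349
ship_id=87: ✗
ship_id=88: ✗
ship_id=89: ✓ → 389
ship_id=90: ✗
ship_id=91: ✗
ship_id=92: ✗
fragile_sum = 165 + 709 + 242 + 349 + 389 = 1854
—
[days_sum: days > 19 OR carrier <> 'UPS']
ship_id=80: ✓ → 165
ship_id=81: ✓ → 406
ship_id=82: ✓ → 709
ship_id=83: ✗
ship_id=84: ✓ → 242
ship_id=85: ✓ → 561
ship_id=86: ✓ → 349
ship_id=87: ✓ → 778
ship_id=88: ✓ → 526
ship_id=89: ✓ → 389
ship_id=90: ✓ → 536
ship_id=91: ✓ → 3
ship_id=92: ✓ → 201
days_sum = 165 + 406 + 709 + 242 + 561 + 349 + 778 + 526 + 389 + 536 + 3 + 201 = 4865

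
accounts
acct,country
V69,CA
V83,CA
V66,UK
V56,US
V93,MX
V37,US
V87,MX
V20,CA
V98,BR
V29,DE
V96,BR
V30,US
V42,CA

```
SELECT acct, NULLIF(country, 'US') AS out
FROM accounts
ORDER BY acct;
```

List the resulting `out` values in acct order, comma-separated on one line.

acct=V20: country=CA vs US: differ → CA
acct=V29: country=DE vs US: differ → DE
acct=V30: country=US vs US: equal → NULL
acct=V37: country=US vs US: equal → NULL
acct=V42: country=CA vs US: differ → CA
acct=V56: country=US vs US: equal → NULL
acct=V66: country=UK vs US: differ → UK
acct=V69: country=CA vs US: differ → CA
acct=V83: country=CA vs US: differ → CA
acct=V87: country=MX vs US: differ → MX
acct=V93: country=MX vs US: differ → MX
acct=V96: country=BR vs US: differ → BR
acct=V98: country=BR vs US: differ → BR

CA, DE, NULL, NULL, CA, NULL, UK, CA, CA, MX, MX, BR, BR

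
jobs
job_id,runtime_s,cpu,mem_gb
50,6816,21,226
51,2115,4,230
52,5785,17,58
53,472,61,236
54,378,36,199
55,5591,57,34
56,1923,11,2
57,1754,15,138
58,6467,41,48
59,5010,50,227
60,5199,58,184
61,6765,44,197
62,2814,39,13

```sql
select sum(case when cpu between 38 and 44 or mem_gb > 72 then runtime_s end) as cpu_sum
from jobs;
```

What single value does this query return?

37790

job_id=50: ✓ → 6816
job_id=51: ✓ → 2115
job_id=52: ✗
job_id=53: ✓ → 472
job_id=54: ✓ → 378
job_id=55: ✗
job_id=56: ✗
job_id=57: ✓ → 1754
job_id=58: ✓ → 6467
job_id=59: ✓ → 5010
job_id=60: ✓ → 5199
job_id=61: ✓ → 6765
job_id=62: ✓ → 2814
cpu_sum = 6816 + 2115 + 472 + 378 + 1754 + 6467 + 5010 + 5199 + 6765 + 2814 = 37790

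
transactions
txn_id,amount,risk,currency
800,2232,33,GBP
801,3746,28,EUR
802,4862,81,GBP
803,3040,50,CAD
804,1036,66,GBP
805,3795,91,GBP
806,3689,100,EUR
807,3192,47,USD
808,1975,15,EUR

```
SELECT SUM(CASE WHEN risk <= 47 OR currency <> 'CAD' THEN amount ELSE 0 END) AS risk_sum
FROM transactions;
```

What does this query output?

txn_id=800: ✓ → 2232
txn_id=801: ✓ → 3746
txn_id=802: ✓ → 4862
txn_id=803: ✗
txn_id=804: ✓ → 1036
txn_id=805: ✓ → 3795
txn_id=806: ✓ → 3689
txn_id=807: ✓ → 3192
txn_id=808: ✓ → 1975
risk_sum = 2232 + 3746 + 4862 + 1036 + 3795 + 3689 + 3192 + 1975 = 24527

24527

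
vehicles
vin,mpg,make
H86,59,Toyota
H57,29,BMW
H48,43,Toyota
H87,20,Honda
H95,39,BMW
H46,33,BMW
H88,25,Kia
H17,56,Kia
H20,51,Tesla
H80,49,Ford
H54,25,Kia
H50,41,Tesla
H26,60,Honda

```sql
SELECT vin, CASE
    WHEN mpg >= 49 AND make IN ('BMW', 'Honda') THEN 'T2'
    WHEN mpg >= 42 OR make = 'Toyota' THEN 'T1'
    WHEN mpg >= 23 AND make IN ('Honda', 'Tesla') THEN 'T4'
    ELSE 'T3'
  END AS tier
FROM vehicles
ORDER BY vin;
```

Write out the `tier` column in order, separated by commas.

T1, T1, T2, T3, T1, T4, T3, T3, T1, T1, T3, T3, T3

vin=H17: mpg >= 42 OR make = 'Toyota' → T1
vin=H20: mpg >= 42 OR make = 'Toyota' → T1
vin=H26: mpg >= 49 AND make IN ('BMW', 'Honda') → T2
vin=H46: ELSE → T3
vin=H48: mpg >= 42 OR make = 'Toyota' → T1
vin=H50: mpg >= 23 AND make IN ('Honda', 'Tesla') → T4
vin=H54: ELSE → T3
vin=H57: ELSE → T3
vin=H80: mpg >= 42 OR make = 'Toyota' → T1
vin=H86: mpg >= 42 OR make = 'Toyota' → T1
vin=H87: ELSE → T3
vin=H88: ELSE → T3
vin=H95: ELSE → T3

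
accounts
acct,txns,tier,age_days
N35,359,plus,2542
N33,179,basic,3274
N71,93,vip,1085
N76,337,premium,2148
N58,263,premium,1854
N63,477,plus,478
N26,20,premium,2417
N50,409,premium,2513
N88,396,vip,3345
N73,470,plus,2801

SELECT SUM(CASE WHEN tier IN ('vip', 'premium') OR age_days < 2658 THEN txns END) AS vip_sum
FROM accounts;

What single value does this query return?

acct=N35: ✓ → 359
acct=N33: ✗
acct=N71: ✓ → 93
acct=N76: ✓ → 337
acct=N58: ✓ → 263
acct=N63: ✓ → 477
acct=N26: ✓ → 20
acct=N50: ✓ → 409
acct=N88: ✓ → 396
acct=N73: ✗
vip_sum = 359 + 93 + 337 + 263 + 477 + 20 + 409 + 396 = 2354

2354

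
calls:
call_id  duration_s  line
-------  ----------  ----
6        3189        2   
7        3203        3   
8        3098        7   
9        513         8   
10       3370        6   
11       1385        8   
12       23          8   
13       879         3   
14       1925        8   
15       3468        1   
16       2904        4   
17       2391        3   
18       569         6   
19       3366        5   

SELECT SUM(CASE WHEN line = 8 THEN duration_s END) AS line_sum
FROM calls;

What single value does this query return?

3846

call_id=6: ✗
call_id=7: ✗
call_id=8: ✗
call_id=9: ✓ → 513
call_id=10: ✗
call_id=11: ✓ → 1385
call_id=12: ✓ → 23
call_id=13: ✗
call_id=14: ✓ → 1925
call_id=15: ✗
call_id=16: ✗
call_id=17: ✗
call_id=18: ✗
call_id=19: ✗
line_sum = 513 + 1385 + 23 + 1925 = 3846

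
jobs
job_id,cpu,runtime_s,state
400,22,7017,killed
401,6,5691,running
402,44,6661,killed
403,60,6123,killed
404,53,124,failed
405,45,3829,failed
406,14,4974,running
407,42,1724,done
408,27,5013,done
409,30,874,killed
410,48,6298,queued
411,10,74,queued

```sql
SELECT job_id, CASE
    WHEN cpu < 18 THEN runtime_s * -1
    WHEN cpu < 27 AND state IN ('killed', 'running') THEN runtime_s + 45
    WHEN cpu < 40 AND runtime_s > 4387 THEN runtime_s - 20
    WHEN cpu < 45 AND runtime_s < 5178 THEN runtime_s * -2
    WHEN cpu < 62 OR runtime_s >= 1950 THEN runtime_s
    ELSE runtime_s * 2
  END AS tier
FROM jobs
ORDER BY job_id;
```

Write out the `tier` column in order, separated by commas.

job_id=400: cpu < 27 AND state IN ('killed', 'running') → 7062
job_id=401: cpu < 18 → -5691
job_id=402: cpu < 62 OR runtime_s >= 1950 → 6661
job_id=403: cpu < 62 OR runtime_s >= 1950 → 6123
job_id=404: cpu < 62 OR runtime_s >= 1950 → 124
job_id=405: cpu < 62 OR runtime_s >= 1950 → 3829
job_id=406: cpu < 18 → -4974
job_id=407: cpu < 45 AND runtime_s < 5178 → -3448
job_id=408: cpu < 40 AND runtime_s > 4387 → 4993
job_id=409: cpu < 45 AND runtime_s < 5178 → -1748
job_id=410: cpu < 62 OR runtime_s >= 1950 → 6298
job_id=411: cpu < 18 → -74

7062, -5691, 6661, 6123, 124, 3829, -4974, -3448, 4993, -1748, 6298, -74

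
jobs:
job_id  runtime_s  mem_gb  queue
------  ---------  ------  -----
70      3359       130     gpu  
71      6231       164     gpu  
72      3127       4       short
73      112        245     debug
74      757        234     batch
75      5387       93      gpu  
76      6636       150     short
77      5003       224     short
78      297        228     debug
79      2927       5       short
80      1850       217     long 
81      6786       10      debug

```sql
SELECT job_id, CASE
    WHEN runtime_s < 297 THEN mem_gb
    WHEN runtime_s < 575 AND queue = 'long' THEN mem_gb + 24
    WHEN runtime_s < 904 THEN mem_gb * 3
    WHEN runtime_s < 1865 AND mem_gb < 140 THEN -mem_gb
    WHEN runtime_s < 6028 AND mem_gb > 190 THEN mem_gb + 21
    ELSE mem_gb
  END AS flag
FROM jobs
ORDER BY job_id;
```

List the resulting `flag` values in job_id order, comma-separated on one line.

130, 164, 4, 245, 702, 93, 150, 245, 684, 5, 238, 10

job_id=70: ELSE → 130
job_id=71: ELSE → 164
job_id=72: ELSE → 4
job_id=73: runtime_s < 297 → 245
job_id=74: runtime_s < 904 → 702
job_id=75: ELSE → 93
job_id=76: ELSE → 150
job_id=77: runtime_s < 6028 AND mem_gb > 190 → 245
job_id=78: runtime_s < 904 → 684
job_id=79: ELSE → 5
job_id=80: runtime_s < 6028 AND mem_gb > 190 → 238
job_id=81: ELSE → 10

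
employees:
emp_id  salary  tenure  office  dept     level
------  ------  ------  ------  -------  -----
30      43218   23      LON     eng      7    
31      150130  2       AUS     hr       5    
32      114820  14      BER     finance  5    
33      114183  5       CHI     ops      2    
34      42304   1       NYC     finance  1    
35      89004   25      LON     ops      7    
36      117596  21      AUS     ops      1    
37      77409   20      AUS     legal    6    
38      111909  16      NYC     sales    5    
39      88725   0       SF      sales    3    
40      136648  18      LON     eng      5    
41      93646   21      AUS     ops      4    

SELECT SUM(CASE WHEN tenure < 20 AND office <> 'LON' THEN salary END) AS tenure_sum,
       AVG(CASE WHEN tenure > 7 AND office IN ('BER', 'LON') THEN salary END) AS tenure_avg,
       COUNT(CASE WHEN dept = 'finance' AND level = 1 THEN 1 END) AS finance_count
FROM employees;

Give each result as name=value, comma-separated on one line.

tenure_sum=622071, tenure_avg=95922.5, finance_count=1

[tenure_sum: tenure < 20 AND office <> 'LON']
emp_id=30: ✗
emp_id=31: ✓ → 150130
emp_id=32: ✓ → 114820
emp_id=33: ✓ → 114183
emp_id=34: ✓ → 42304
emp_id=35: ✗
emp_id=36: ✗
emp_id=37: ✗
emp_id=38: ✓ → 111909
emp_id=39: ✓ → 88725
emp_id=40: ✗
emp_id=41: ✗
tenure_sum = 150130 + 114820 + 114183 + 42304 + 111909 + 88725 = 622071
—
[tenure_avg: tenure > 7 AND office IN ('BER', 'LON')]
emp_id=30: ✓ → 43218
emp_id=31: ✗
emp_id=32: ✓ → 114820
emp_id=33: ✗
emp_id=34: ✗
emp_id=35: ✓ → 89004
emp_id=36: ✗
emp_id=37: ✗
emp_id=38: ✗
emp_id=39: ✗
emp_id=40: ✓ → 136648
emp_id=41: ✗
tenure_avg = (43218 + 114820 + 89004 + 136648) / 4 = 95922.5
—
[finance_count: dept = 'finance' AND level = 1]
emp_id=30: ✗
emp_id=31: ✗
emp_id=32: ✗
emp_id=33: ✗
emp_id=34: ✓ → 1
emp_id=35: ✗
emp_id=36: ✗
emp_id=37: ✗
emp_id=38: ✗
emp_id=39: ✗
emp_id=40: ✗
emp_id=41: ✗
finance_count = COUNT(1) = 1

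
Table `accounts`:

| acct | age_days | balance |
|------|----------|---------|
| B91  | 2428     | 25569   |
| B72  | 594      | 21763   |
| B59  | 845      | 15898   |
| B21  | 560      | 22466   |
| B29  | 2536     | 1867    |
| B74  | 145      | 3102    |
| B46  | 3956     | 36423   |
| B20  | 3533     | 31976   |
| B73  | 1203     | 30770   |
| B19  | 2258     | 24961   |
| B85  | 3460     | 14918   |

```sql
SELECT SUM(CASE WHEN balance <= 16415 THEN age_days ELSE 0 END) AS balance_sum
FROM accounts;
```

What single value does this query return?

acct=B91: ✗
acct=B72: ✗
acct=B59: ✓ → 845
acct=B21: ✗
acct=B29: ✓ → 2536
acct=B74: ✓ → 145
acct=B46: ✗
acct=B20: ✗
acct=B73: ✗
acct=B19: ✗
acct=B85: ✓ → 3460
balance_sum = 845 + 2536 + 145 + 3460 = 6986

6986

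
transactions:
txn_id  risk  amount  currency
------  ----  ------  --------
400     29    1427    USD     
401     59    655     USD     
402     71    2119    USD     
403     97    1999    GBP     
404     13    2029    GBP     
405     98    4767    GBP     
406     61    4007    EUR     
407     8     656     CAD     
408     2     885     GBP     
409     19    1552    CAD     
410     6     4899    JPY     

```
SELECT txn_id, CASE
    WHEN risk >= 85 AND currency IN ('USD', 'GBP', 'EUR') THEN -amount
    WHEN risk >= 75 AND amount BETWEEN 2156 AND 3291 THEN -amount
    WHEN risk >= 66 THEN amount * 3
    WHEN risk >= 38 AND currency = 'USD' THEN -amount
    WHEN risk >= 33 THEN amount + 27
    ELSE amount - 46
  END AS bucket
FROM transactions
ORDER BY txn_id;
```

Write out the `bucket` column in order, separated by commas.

1381, -655, 6357, -1999, 1983, -4767, 4034, 610, 839, 1506, 4853

txn_id=400: ELSE → 1381
txn_id=401: risk >= 38 AND currency = 'USD' → -655
txn_id=402: risk >= 66 → 6357
txn_id=403: risk >= 85 AND currency IN ('USD', 'GBP', 'EUR') → -1999
txn_id=404: ELSE → 1983
txn_id=405: risk >= 85 AND currency IN ('USD', 'GBP', 'EUR') → -4767
txn_id=406: risk >= 33 → 4034
txn_id=407: ELSE → 610
txn_id=408: ELSE → 839
txn_id=409: ELSE → 1506
txn_id=410: ELSE → 4853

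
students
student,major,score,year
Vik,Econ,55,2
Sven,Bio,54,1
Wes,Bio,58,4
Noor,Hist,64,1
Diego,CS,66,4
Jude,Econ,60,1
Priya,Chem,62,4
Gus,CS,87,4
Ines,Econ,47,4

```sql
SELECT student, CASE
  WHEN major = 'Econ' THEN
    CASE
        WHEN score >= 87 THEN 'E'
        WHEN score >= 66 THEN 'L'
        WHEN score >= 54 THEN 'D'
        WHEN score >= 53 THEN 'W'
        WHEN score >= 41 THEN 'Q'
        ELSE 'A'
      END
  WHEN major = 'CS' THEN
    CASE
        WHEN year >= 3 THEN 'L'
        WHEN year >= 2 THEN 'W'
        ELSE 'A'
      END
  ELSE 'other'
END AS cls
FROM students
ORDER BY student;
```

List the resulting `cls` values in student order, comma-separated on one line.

L, L, Q, D, other, other, other, D, other

student=Diego: major='CS' → inner[year >= 3] → L
student=Gus: major='CS' → inner[year >= 3] → L
student=Ines: major='Econ' → inner[score >= 41] → Q
student=Jude: major='Econ' → inner[score >= 54] → D
student=Noor: major='Hist' → outer ELSE → other
student=Priya: major='Chem' → outer ELSE → other
student=Sven: major='Bio' → outer ELSE → other
student=Vik: major='Econ' → inner[score >= 54] → D
student=Wes: major='Bio' → outer ELSE → other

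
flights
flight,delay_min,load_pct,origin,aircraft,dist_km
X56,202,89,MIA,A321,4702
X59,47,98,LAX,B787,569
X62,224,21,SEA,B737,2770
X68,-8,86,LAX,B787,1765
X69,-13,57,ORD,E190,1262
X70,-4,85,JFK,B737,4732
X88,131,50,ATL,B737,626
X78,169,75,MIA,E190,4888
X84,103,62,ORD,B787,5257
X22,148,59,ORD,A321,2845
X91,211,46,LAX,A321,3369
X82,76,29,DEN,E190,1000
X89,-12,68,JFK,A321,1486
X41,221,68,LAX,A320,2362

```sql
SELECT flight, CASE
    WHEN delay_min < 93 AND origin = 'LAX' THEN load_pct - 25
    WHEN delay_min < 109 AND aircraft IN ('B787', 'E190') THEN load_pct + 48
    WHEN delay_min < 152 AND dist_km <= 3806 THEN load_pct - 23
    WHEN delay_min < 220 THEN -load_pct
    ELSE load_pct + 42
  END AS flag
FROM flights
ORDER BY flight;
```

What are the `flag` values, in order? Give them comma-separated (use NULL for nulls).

flight=X22: delay_min < 152 AND dist_km <= 3806 → 36
flight=X41: ELSE → 110
flight=X56: delay_min < 220 → -89
flight=X59: delay_min < 93 AND origin = 'LAX' → 73
flight=X62: ELSE → 63
flight=X68: delay_min < 93 AND origin = 'LAX' → 61
flight=X69: delay_min < 109 AND aircraft IN ('B787', 'E190') → 105
flight=X70: delay_min < 220 → -85
flight=X78: delay_min < 220 → -75
flight=X82: delay_min < 109 AND aircraft IN ('B787', 'E190') → 77
flight=X84: delay_min < 109 AND aircraft IN ('B787', 'E190') → 110
flight=X88: delay_min < 152 AND dist_km <= 3806 → 27
flight=X89: delay_min < 152 AND dist_km <= 3806 → 45
flight=X91: delay_min < 220 → -46

36, 110, -89, 73, 63, 61, 105, -85, -75, 77, 110, 27, 45, -46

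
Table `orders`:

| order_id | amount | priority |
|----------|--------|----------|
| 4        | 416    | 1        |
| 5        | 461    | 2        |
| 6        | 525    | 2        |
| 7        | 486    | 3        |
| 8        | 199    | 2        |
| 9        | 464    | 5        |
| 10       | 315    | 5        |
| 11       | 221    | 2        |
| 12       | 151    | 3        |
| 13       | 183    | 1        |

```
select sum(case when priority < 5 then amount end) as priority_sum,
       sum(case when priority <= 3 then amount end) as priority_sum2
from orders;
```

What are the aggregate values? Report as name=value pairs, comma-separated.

[priority_sum: priority < 5]
order_id=4: ✓ → 416
order_id=5: ✓ → 461
order_id=6: ✓ → 525
order_id=7: ✓ → 486
order_id=8: ✓ → 199
order_id=9: ✗
order_id=10: ✗
order_id=11: ✓ → 221
order_id=12: ✓ → 151
order_id=13: ✓ → 183
priority_sum = 416 + 461 + 525 + 486 + 199 + 221 + 151 + 183 = 2642
—
[priority_sum2: priority <= 3]
order_id=4: ✓ → 416
order_id=5: ✓ → 461
order_id=6: ✓ → 525
order_id=7: ✓ → 486
order_id=8: ✓ → 199
order_id=9: ✗
order_id=10: ✗
order_id=11: ✓ → 221
order_id=12: ✓ → 151
order_id=13: ✓ → 183
priority_sum2 = 416 + 461 + 525 + 486 + 199 + 221 + 151 + 183 = 2642

priority_sum=2642, priority_sum2=2642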